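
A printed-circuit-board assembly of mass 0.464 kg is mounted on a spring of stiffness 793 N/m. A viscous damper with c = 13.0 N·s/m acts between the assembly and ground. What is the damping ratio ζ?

ω_n = √(k/m) = √(793.0/0.464) = 41.34 rad/s.
Critical damping c_c = 2√(k·m) = 2√(793.0 × 0.464) = 38.36 N·s/m, so ζ = c/c_c = 13.0/38.36 = 0.3389.

0.339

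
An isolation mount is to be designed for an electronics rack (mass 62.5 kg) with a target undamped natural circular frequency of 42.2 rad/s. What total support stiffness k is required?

111000 N/m

k = m·ω_n² = 62.5 × 42.20² = 62.5 × 1781 = 111300 N/m.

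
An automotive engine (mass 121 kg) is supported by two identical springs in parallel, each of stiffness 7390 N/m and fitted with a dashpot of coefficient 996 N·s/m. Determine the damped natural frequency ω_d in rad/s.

Parallel springs add: k_eq = 2 × 7390 = 14780 N/m.
ω_n = √(k_eq/m) = √(14780/121) = 11.05 rad/s.
Critical damping c_c = 2√(k_eq·m) = 2√(14780 × 121) = 2675 N·s/m, so ζ = c/c_c = 996/2675 = 0.3724.
ω_d = ω_n√(1 − ζ²) = 11.05 × √(1 − 0.139) = 10.26 rad/s.

10.3 rad/s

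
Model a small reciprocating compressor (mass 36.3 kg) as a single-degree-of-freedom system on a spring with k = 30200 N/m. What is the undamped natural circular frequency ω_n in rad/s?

ω_n = √(k/m) = √(30200/36.3) = √832.0 = 28.84 rad/s.

28.8 rad/s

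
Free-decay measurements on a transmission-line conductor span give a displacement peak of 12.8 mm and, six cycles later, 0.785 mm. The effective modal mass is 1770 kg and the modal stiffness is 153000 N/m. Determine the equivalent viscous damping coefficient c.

2430 N·s/m

Logarithmic decrement δ = (1/n)·ln(x₀/x_n) = (1/6)·ln(12.8/0.785) = (1/6)·ln(16.31) = 0.4653.
ζ = δ/√(4π² + δ²) = 0.4653/√(39.48 + 0.216) = 0.4653/6.300 = 0.07385.
c = ζ · 2√(km) = 0.07385 × 2√(153000 × 1770) = 0.07385 × 32910 = 2430 N·s/m.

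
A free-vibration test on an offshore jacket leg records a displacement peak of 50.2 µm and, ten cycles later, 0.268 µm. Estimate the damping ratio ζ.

Logarithmic decrement δ = (1/n)·ln(x₀/x_n) = (1/10)·ln(50.2/0.268) = (1/10)·ln(187.3) = 0.5233.
ζ = δ/√(4π² + δ²) = 0.5233/√(39.48 + 0.274) = 0.5233/6.305 = 0.08300.

0.0830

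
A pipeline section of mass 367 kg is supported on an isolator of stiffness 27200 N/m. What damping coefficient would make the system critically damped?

6320 N·s/m

c_c = 2√(k·m) = 2√(27200 × 367) = 2 × 3159 = 6319 N·s/m.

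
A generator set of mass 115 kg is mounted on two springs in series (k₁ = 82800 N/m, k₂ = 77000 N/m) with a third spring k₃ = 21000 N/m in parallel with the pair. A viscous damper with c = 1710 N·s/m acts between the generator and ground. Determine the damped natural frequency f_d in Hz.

3.47 Hz

Series pair: k_s = k₁k₂/(k₁+k₂) = (82800)(77000)/(82800 + 77000) = 39900 N/m. In parallel with k₃: k_eq = 39900 + 21000 = 60900 N/m.
ω_n = √(k_eq/m) = √(60900/115) = 23.01 rad/s.
Critical damping c_c = 2√(k_eq·m) = 2√(60900 × 115) = 5293 N·s/m, so ζ = c/c_c = 1710/5293 = 0.3231.
ω_d = ω_n√(1 − ζ²) = 23.01 × √(1 − 0.104) = 21.78 rad/s.
f_d = ω_d/(2π) = 3.466 Hz.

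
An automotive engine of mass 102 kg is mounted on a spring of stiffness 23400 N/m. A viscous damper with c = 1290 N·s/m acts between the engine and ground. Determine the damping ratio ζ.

0.417

ω_n = √(k/m) = √(23400/102) = 15.15 rad/s.
Critical damping c_c = 2√(k·m) = 2√(23400 × 102) = 3090 N·s/m, so ζ = c/c_c = 1290/3090 = 0.4175.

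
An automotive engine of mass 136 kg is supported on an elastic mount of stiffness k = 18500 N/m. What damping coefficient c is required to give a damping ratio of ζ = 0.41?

c_c = 2√(k·m) = 2√(18500 × 136) = 3172 N·s/m.
c = ζ·c_c = 0.41 × 3172 = 1301 N·s/m.

1300 N·s/m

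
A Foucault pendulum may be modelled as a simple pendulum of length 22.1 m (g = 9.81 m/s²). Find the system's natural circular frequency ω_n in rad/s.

0.666 rad/s

For a simple pendulum ω_n = √(g/L) = √(9.81/22.1) = √0.4439 = 0.6663 rad/s.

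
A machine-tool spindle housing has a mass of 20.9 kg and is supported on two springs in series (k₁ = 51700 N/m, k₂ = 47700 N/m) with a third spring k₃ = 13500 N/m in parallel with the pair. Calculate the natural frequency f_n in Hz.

6.81 Hz

Series pair: k_s = k₁k₂/(k₁+k₂) = (51700)(47700)/(51700 + 47700) = 24810 N/m. In parallel with k₃: k_eq = 24810 + 13500 = 38310 N/m.
ω_n = √(k_eq/m) = √(38310/20.9) = √1833 = 42.81 rad/s.
f_n = ω_n/(2π) = 42.81/6.283 = 6.814 Hz.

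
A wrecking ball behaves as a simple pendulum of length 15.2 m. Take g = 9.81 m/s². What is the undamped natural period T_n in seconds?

For a simple pendulum ω_n = √(g/L) = √(9.81/15.2) = √0.6454 = 0.8034 rad/s.
T_n = 2π/ω_n = 6.283/0.8034 = 7.821 s.

7.82 s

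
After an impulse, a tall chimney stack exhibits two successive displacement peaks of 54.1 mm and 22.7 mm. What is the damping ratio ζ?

0.137

Logarithmic decrement δ = (1/n)·ln(x₀/x_n) = (1/1)·ln(54.1/22.7) = (1/1)·ln(2.383) = 0.8685.
ζ = δ/√(4π² + δ²) = 0.8685/√(39.48 + 0.754) = 0.8685/6.343 = 0.1369.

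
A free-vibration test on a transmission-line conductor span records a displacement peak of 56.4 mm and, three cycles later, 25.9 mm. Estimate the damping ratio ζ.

0.0413

Logarithmic decrement δ = (1/n)·ln(x₀/x_n) = (1/3)·ln(56.4/25.9) = (1/3)·ln(2.178) = 0.2594.
ζ = δ/√(4π² + δ²) = 0.2594/√(39.48 + 0.0673) = 0.2594/6.289 = 0.04125.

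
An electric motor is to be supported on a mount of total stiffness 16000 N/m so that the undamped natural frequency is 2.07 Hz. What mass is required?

94.6 kg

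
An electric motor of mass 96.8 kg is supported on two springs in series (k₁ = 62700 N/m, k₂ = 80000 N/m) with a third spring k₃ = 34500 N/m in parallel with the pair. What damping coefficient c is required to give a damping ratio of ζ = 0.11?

Series pair: k_s = k₁k₂/(k₁+k₂) = (62700)(80000)/(62700 + 80000) = 35150 N/m. In parallel with k₃: k_eq = 35150 + 34500 = 69650 N/m.
c_c = 2√(k_eq·m) = 2√(69650 × 96.8) = 5193 N·s/m.
c = ζ·c_c = 0.11 × 5193 = 571.2 N·s/m.

571 N·s/m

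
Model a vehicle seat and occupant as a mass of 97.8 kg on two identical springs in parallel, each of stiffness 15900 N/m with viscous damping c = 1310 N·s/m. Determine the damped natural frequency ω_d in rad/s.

16.7 rad/s

Parallel springs add: k_eq = 2 × 15900 = 31800 N/m.
ω_n = √(k_eq/m) = √(31800/97.8) = 18.03 rad/s.
Critical damping c_c = 2√(k_eq·m) = 2√(31800 × 97.8) = 3527 N·s/m, so ζ = c/c_c = 1310/3527 = 0.3714.
ω_d = ω_n√(1 − ζ²) = 18.03 × √(1 − 0.138) = 16.74 rad/s.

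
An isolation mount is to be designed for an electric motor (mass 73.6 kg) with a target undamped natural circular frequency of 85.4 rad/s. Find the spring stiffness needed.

k = m·ω_n² = 73.6 × 85.40² = 73.6 × 7293 = 536800 N/m.

537000 N/m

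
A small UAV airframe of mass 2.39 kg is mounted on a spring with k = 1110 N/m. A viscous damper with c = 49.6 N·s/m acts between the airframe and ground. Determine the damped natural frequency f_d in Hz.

ω_n = √(k/m) = √(1110/2.39) = 21.55 rad/s.
Critical damping c_c = 2√(k·m) = 2√(1110 × 2.39) = 103.0 N·s/m, so ζ = c/c_c = 49.6/103.0 = 0.4815.
ω_d = ω_n√(1 − ζ²) = 21.55 × √(1 − 0.232) = 18.89 rad/s.
f_d = ω_d/(2π) = 3.006 Hz.

3.01 Hz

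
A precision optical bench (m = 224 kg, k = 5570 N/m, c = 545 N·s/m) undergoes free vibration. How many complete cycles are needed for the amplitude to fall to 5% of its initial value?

2 cycles

ζ = c/(2√(km)) = 545/(2√(5570 × 224)) = 545/2234 = 0.2440.
Logarithmic decrement δ = 2πζ/√(1 − ζ²) = 2π × 0.2440/√(1 − 0.0595) = 1.581.
x_n/x₀ = e^(−nδ) ≤ 0.05; take ln: n ≥ ln(1/0.05)/δ = 2.996/1.581 = 1.895.
So 2 complete cycles are required.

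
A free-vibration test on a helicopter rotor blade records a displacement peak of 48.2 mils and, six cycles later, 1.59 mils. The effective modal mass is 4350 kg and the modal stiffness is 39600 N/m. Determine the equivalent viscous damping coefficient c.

2370 N·s/m

Logarithmic decrement δ = (1/n)·ln(x₀/x_n) = (1/6)·ln(48.2/1.59) = (1/6)·ln(30.31) = 0.5686.
ζ = δ/√(4π² + δ²) = 0.5686/√(39.48 + 0.323) = 0.5686/6.309 = 0.09013.
c = ζ · 2√(km) = 0.09013 × 2√(39600 × 4350) = 0.09013 × 26250 = 2366 N·s/m.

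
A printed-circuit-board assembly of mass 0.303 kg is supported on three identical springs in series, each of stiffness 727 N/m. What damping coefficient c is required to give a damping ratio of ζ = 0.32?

5.48 N·s/m

Series springs: 1/k_eq = 3/727, so k_eq = 727/3 = 242.3 N/m.
c_c = 2√(k_eq·m) = 2√(242.3 × 0.303) = 17.14 N·s/m.
c = ζ·c_c = 0.32 × 17.14 = 5.484 N·s/m.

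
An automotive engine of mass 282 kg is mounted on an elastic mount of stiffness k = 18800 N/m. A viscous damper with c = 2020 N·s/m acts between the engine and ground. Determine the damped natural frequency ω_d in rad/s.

7.34 rad/s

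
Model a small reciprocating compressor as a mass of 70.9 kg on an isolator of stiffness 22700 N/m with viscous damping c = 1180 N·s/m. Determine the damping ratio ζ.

ω_n = √(k/m) = √(22700/70.9) = 17.89 rad/s.
Critical damping c_c = 2√(k·m) = 2√(22700 × 70.9) = 2537 N·s/m, so ζ = c/c_c = 1180/2537 = 0.4651.

0.465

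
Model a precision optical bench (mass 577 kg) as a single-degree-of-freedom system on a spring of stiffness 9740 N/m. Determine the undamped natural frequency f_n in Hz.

ω_n = √(k/m) = √(9740/577) = √16.88 = 4.109 rad/s.
f_n = ω_n/(2π) = 4.109/6.283 = 0.6539 Hz.

0.654 Hz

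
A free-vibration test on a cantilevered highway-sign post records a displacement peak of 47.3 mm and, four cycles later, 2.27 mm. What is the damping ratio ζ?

Logarithmic decrement δ = (1/n)·ln(x₀/x_n) = (1/4)·ln(47.3/2.27) = (1/4)·ln(20.84) = 0.7592.
ζ = δ/√(4π² + δ²) = 0.7592/√(39.48 + 0.576) = 0.7592/6.329 = 0.1200.

0.120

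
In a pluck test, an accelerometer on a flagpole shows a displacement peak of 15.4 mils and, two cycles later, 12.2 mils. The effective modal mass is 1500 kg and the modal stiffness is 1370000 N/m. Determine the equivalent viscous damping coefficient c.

1680 N·s/m

Logarithmic decrement δ = (1/n)·ln(x₀/x_n) = (1/2)·ln(15.4/12.2) = (1/2)·ln(1.262) = 0.1165.
ζ = δ/√(4π² + δ²) = 0.1165/√(39.48 + 0.0136) = 0.1165/6.284 = 0.01853.
c = ζ · 2√(km) = 0.01853 × 2√(1370000 × 1500) = 0.01853 × 90660 = 1680 N·s/m.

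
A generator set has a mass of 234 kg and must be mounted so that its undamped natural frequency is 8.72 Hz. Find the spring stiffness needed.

702000 N/m

ω_n = 2πf_n = 2π × 8.72 = 54.79 rad/s.
k = m·ω_n² = 234 × 54.79² = 234 × 3002 = 702400 N/m.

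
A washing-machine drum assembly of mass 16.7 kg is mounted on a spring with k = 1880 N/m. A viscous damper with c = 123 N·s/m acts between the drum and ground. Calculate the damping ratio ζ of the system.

0.347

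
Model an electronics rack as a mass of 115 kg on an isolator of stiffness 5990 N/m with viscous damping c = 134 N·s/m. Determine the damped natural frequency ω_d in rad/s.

7.19 rad/s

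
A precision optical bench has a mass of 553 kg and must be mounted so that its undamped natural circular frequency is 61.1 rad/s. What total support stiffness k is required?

2060000 N/m

k = m·ω_n² = 553 × 61.10² = 553 × 3733 = 2064000 N/m.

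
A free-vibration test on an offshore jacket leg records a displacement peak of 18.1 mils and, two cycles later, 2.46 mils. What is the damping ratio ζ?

Logarithmic decrement δ = (1/n)·ln(x₀/x_n) = (1/2)·ln(18.1/2.46) = (1/2)·ln(7.358) = 0.9979.
ζ = δ/√(4π² + δ²) = 0.9979/√(39.48 + 0.996) = 0.9979/6.362 = 0.1569.

0.157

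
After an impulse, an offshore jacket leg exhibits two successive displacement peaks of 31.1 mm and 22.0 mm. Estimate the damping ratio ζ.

Logarithmic decrement δ = (1/n)·ln(x₀/x_n) = (1/1)·ln(31.1/22.0) = (1/1)·ln(1.414) = 0.3462.
ζ = δ/√(4π² + δ²) = 0.3462/√(39.48 + 0.120) = 0.3462/6.293 = 0.05501.

0.0550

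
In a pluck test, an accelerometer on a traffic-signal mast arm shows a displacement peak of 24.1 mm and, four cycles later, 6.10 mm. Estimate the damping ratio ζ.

0.0546

Logarithmic decrement δ = (1/n)·ln(x₀/x_n) = (1/4)·ln(24.1/6.10) = (1/4)·ln(3.951) = 0.3435.
ζ = δ/√(4π² + δ²) = 0.3435/√(39.48 + 0.118) = 0.3435/6.293 = 0.05459.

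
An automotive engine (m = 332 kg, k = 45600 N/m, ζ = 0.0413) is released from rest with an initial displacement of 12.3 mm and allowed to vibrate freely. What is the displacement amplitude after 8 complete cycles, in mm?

Logarithmic decrement δ = 2πζ/√(1 − ζ²) = 2π × 0.04130/√(1 − 0.00171) = 0.2597.
After n cycles, x_n/x₀ = e^(−nδ), so x_8 = 12.3 × e^(−8 × 0.2597) = 12.3 × 0.1252 = 1.540 mm.

1.54 mm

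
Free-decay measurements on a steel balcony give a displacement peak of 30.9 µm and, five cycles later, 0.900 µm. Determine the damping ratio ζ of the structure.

Logarithmic decrement δ = (1/n)·ln(x₀/x_n) = (1/5)·ln(30.9/0.900) = (1/5)·ln(34.33) = 0.7072.
ζ = δ/√(4π² + δ²) = 0.7072/√(39.48 + 0.500) = 0.7072/6.323 = 0.1119.

0.112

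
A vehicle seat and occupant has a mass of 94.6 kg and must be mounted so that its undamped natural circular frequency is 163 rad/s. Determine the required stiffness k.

2510000 N/m

k = m·ω_n² = 94.6 × 163.0² = 94.6 × 26570 = 2513000 N/m.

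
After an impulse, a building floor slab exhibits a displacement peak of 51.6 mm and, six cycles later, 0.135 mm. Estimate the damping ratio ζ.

0.156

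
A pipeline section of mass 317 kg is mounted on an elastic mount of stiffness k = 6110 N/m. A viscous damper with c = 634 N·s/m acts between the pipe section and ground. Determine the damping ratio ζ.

ω_n = √(k/m) = √(6110/317) = 4.390 rad/s.
Critical damping c_c = 2√(k·m) = 2√(6110 × 317) = 2783 N·s/m, so ζ = c/c_c = 634/2783 = 0.2278.

0.228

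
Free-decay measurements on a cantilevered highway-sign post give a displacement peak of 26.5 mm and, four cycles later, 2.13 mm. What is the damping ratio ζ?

0.0998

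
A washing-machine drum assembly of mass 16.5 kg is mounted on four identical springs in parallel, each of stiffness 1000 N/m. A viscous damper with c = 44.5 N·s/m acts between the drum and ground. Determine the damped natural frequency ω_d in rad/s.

15.5 rad/s

Parallel springs add: k_eq = 4 × 1000 = 4000 N/m.
ω_n = √(k_eq/m) = √(4000/16.5) = 15.57 rad/s.
Critical damping c_c = 2√(k_eq·m) = 2√(4000 × 16.5) = 513.8 N·s/m, so ζ = c/c_c = 44.5/513.8 = 0.08661.
ω_d = ω_n√(1 − ζ²) = 15.57 × √(1 − 0.00750) = 15.51 rad/s.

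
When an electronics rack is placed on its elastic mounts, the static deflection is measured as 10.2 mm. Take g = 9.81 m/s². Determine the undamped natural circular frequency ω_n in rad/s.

31.0 rad/s

ω_n = √(g/δ_st) = √(9.81/0.0102) = √961.8 = 31.01 rad/s.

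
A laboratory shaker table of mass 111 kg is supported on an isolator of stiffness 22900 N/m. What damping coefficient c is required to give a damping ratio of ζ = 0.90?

2870 N·s/m

c_c = 2√(k·m) = 2√(22900 × 111) = 3189 N·s/m.
c = ζ·c_c = 0.90 × 3189 = 2870 N·s/m.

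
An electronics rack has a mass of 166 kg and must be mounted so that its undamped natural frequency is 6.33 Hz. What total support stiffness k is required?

ω_n = 2πf_n = 2π × 6.33 = 39.77 rad/s.
k = m·ω_n² = 166 × 39.77² = 166 × 1582 = 262600 N/m.

263000 N/m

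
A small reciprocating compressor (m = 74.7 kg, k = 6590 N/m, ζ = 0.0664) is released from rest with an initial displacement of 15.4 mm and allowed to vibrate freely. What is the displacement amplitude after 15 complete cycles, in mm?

0.0291 mm

Logarithmic decrement δ = 2πζ/√(1 − ζ²) = 2π × 0.06640/√(1 − 0.00441) = 0.4181.
After n cycles, x_n/x₀ = e^(−nδ), so x_15 = 15.4 × e^(−15 × 0.4181) = 15.4 × 0.001889 = 0.02909 mm.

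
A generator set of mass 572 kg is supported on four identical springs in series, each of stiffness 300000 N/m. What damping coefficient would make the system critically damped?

Series springs: 1/k_eq = 4/300000, so k_eq = 300000/4 = 75000 N/m.
c_c = 2√(k_eq·m) = 2√(75000 × 572) = 2 × 6550 = 13100 N·s/m.

13100 N·s/m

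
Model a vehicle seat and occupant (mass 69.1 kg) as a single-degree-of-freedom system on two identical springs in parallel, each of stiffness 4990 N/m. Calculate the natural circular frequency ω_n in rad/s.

12.0 rad/s

Parallel springs add: k_eq = 2 × 4990 = 9980 N/m.
ω_n = √(k_eq/m) = √(9980/69.1) = √144.4 = 12.02 rad/s.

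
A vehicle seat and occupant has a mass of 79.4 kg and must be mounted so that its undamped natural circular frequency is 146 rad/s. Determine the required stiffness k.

1690000 N/m

k = m·ω_n² = 79.4 × 146.0² = 79.4 × 21320 = 1692000 N/m.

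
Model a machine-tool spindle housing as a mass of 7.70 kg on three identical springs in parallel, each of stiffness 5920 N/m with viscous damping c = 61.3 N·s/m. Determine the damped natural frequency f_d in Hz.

Parallel springs add: k_eq = 3 × 5920 = 17760 N/m.
ω_n = √(k_eq/m) = √(17760/7.70) = 48.03 rad/s.
Critical damping c_c = 2√(k_eq·m) = 2√(17760 × 7.70) = 739.6 N·s/m, so ζ = c/c_c = 61.3/739.6 = 0.08288.
ω_d = ω_n√(1 − ζ²) = 48.03 × √(1 − 0.00687) = 47.86 rad/s.
f_d = ω_d/(2π) = 7.617 Hz.

7.62 Hz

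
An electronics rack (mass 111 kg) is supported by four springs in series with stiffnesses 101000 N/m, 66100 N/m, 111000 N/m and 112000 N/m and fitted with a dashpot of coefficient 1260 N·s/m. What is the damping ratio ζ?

0.392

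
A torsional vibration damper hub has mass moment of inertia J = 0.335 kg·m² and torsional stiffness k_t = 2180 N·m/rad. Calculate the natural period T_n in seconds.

0.0779 s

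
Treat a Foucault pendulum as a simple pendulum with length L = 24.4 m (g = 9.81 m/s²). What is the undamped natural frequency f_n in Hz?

0.101 Hz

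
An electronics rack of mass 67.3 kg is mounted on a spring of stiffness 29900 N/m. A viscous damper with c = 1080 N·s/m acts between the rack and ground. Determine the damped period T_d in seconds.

0.322 s

ω_n = √(k/m) = √(29900/67.3) = 21.08 rad/s.
Critical damping c_c = 2√(k·m) = 2√(29900 × 67.3) = 2837 N·s/m, so ζ = c/c_c = 1080/2837 = 0.3807.
ω_d = ω_n√(1 − ζ²) = 21.08 × √(1 − 0.145) = 19.49 rad/s.
T_d = 2π/ω_d = 0.3224 s.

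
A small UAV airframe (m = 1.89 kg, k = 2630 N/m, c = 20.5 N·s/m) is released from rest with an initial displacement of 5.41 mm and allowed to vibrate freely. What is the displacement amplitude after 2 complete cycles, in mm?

0.854 mm

ζ = c/(2√(km)) = 20.5/(2√(2630 × 1.89)) = 20.5/141.0 = 0.1454.
Logarithmic decrement δ = 2πζ/√(1 − ζ²) = 2π × 0.1454/√(1 − 0.0211) = 0.9233.
After n cycles, x_n/x₀ = e^(−nδ), so x_2 = 5.41 × e^(−2 × 0.9233) = 5.41 × 0.1578 = 0.8536 mm.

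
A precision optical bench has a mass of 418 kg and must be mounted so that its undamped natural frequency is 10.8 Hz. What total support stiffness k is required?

1920000 N/m

ω_n = 2πf_n = 2π × 10.8 = 67.86 rad/s.
k = m·ω_n² = 418 × 67.86² = 418 × 4605 = 1925000 N/m.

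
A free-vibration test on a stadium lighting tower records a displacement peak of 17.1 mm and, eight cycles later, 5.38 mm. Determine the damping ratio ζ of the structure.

0.0230

Logarithmic decrement δ = (1/n)·ln(x₀/x_n) = (1/8)·ln(17.1/5.38) = (1/8)·ln(3.178) = 0.1445.
ζ = δ/√(4π² + δ²) = 0.1445/√(39.48 + 0.0209) = 0.1445/6.285 = 0.02300.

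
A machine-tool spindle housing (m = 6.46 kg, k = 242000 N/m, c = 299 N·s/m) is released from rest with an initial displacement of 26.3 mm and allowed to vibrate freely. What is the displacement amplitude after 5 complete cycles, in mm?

0.598 mm

ζ = c/(2√(km)) = 299/(2√(242000 × 6.46)) = 299/2501 = 0.1196.
Logarithmic decrement δ = 2πζ/√(1 − ζ²) = 2π × 0.1196/√(1 − 0.0143) = 0.7567.
After n cycles, x_n/x₀ = e^(−nδ), so x_5 = 26.3 × e^(−5 × 0.7567) = 26.3 × 0.02274 = 0.5981 mm.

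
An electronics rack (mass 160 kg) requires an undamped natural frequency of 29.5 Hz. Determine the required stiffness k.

ω_n = 2πf_n = 2π × 29.5 = 185.4 rad/s.
k = m·ω_n² = 160 × 185.4² = 160 × 34360 = 5497000 N/m.

5500000 N/m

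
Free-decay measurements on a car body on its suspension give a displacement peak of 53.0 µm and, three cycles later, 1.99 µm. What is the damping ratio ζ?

0.172

Logarithmic decrement δ = (1/n)·ln(x₀/x_n) = (1/3)·ln(53.0/1.99) = (1/3)·ln(26.63) = 1.094.
ζ = δ/√(4π² + δ²) = 1.094/√(39.48 + 1.20) = 1.094/6.378 = 0.1715.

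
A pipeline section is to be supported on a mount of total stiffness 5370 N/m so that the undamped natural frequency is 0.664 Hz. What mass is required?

309 kg

ω_n = 2πf_n = 2π × 0.664 = 4.172 rad/s.
m = k/ω_n² = 5370/4.172² = 5370/17.41 = 308.5 kg.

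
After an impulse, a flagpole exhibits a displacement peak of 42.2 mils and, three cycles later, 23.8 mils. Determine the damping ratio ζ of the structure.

0.0304

Logarithmic decrement δ = (1/n)·ln(x₀/x_n) = (1/3)·ln(42.2/23.8) = (1/3)·ln(1.773) = 0.1909.
ζ = δ/√(4π² + δ²) = 0.1909/√(39.48 + 0.0364) = 0.1909/6.286 = 0.03037.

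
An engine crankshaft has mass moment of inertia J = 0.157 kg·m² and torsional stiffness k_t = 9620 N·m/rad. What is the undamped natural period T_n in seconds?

ω_n = √(k_t/J) = √(9620/0.157) = √61270 = 247.5 rad/s.
T_n = 2π/ω_n = 6.283/247.5 = 0.02538 s.

0.0254 s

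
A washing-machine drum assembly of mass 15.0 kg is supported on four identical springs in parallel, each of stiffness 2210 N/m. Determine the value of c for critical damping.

Parallel springs add: k_eq = 4 × 2210 = 8840 N/m.
c_c = 2√(k_eq·m) = 2√(8840 × 15.0) = 2 × 364.1 = 728.3 N·s/m.

728 N·s/m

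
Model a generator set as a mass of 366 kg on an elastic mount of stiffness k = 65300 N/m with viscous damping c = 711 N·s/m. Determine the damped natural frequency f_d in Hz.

ω_n = √(k/m) = √(65300/366) = 13.36 rad/s.
Critical damping c_c = 2√(k·m) = 2√(65300 × 366) = 9777 N·s/m, so ζ = c/c_c = 711/9777 = 0.07272.
ω_d = ω_n√(1 − ζ²) = 13.36 × √(1 − 0.00529) = 13.32 rad/s.
f_d = ω_d/(2π) = 2.120 Hz.

2.12 Hz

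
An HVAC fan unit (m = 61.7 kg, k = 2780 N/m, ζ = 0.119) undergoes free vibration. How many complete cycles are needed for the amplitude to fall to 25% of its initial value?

2 cycles

Logarithmic decrement δ = 2πζ/√(1 − ζ²) = 2π × 0.1190/√(1 − 0.0142) = 0.7531.
x_n/x₀ = e^(−nδ) ≤ 0.25; take ln: n ≥ ln(1/0.25)/δ = 1.386/0.7531 = 1.841.
So 2 complete cycles are required.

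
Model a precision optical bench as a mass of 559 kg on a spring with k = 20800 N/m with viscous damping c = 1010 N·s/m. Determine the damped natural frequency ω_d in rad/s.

6.03 rad/s

ω_n = √(k/m) = √(20800/559) = 6.100 rad/s.
Critical damping c_c = 2√(k·m) = 2√(20800 × 559) = 6820 N·s/m, so ζ = c/c_c = 1010/6820 = 0.1481.
ω_d = ω_n√(1 − ζ²) = 6.100 × √(1 − 0.0219) = 6.033 rad/s.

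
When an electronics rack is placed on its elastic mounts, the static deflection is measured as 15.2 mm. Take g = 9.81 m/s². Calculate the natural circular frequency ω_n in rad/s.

25.4 rad/s

ω_n = √(g/δ_st) = √(9.81/0.0152) = √645.4 = 25.40 rad/s.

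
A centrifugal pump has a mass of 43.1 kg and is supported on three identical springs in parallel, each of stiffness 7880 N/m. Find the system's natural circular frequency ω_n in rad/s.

Parallel springs add: k_eq = 3 × 7880 = 23640 N/m.
ω_n = √(k_eq/m) = √(23640/43.1) = √548.5 = 23.42 rad/s.

23.4 rad/s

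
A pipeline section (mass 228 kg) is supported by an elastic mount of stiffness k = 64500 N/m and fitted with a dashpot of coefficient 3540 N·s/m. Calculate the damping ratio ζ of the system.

0.462

ω_n = √(k/m) = √(64500/228) = 16.82 rad/s.
Critical damping c_c = 2√(k·m) = 2√(64500 × 228) = 7670 N·s/m, so ζ = c/c_c = 3540/7670 = 0.4616.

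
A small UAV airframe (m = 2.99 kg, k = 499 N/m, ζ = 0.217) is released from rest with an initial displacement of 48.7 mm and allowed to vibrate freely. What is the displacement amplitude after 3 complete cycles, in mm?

0.737 mm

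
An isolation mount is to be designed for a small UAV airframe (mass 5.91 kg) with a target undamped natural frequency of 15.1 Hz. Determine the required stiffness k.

53200 N/m

ω_n = 2πf_n = 2π × 15.1 = 94.88 rad/s.
k = m·ω_n² = 5.91 × 94.88² = 5.91 × 9001 = 53200 N/m.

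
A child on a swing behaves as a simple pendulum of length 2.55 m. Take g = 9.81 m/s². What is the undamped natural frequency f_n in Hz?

0.312 Hz

For a simple pendulum ω_n = √(g/L) = √(9.81/2.55) = √3.847 = 1.961 rad/s.
f_n = ω_n/(2π) = 1.961/6.283 = 0.3122 Hz.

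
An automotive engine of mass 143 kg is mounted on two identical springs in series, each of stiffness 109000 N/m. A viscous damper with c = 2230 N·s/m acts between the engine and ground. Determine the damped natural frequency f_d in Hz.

2.85 Hz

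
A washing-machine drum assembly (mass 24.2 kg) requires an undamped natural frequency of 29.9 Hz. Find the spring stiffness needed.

ω_n = 2πf_n = 2π × 29.9 = 187.9 rad/s.
k = m·ω_n² = 24.2 × 187.9² = 24.2 × 35290 = 854100 N/m.

854000 N/m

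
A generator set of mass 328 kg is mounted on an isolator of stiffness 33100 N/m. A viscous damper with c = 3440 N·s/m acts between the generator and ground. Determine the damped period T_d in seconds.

ω_n = √(k/m) = √(33100/328) = 10.05 rad/s.
Critical damping c_c = 2√(k·m) = 2√(33100 × 328) = 6590 N·s/m, so ζ = c/c_c = 3440/6590 = 0.5220.
ω_d = ω_n√(1 − ζ²) = 10.05 × √(1 − 0.272) = 8.568 rad/s.
T_d = 2π/ω_d = 0.7333 s.

0.733 s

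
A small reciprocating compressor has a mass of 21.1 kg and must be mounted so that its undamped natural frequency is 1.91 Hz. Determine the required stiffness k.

3040 N/m

ω_n = 2πf_n = 2π × 1.91 = 12.00 rad/s.
k = m·ω_n² = 21.1 × 12.00² = 21.1 × 144.0 = 3039 N/m.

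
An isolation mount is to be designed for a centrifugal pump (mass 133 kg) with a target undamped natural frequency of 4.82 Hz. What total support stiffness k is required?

ω_n = 2πf_n = 2π × 4.82 = 30.28 rad/s.
k = m·ω_n² = 133 × 30.28² = 133 × 917.2 = 122000 N/m.

122000 N/m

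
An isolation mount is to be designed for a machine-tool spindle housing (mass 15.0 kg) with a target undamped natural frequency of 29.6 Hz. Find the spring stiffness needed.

ω_n = 2πf_n = 2π × 29.6 = 186.0 rad/s.
k = m·ω_n² = 15.0 × 186.0² = 15.0 × 34590 = 518800 N/m.

519000 N/m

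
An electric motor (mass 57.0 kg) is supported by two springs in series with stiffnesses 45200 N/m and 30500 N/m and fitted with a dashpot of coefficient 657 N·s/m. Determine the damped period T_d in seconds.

Series springs: 1/k_eq = 1/45200 + 1/30500 = 5.491×10^-5, so k_eq = 18210 N/m.
ω_n = √(k_eq/m) = √(18210/57.0) = 17.87 rad/s.
Critical damping c_c = 2√(k_eq·m) = 2√(18210 × 57.0) = 2038 N·s/m, so ζ = c/c_c = 657/2038 = 0.3224.
ω_d = ω_n√(1 − ζ²) = 17.87 × √(1 − 0.104) = 16.92 rad/s.
T_d = 2π/ω_d = 0.3713 s.

0.371 s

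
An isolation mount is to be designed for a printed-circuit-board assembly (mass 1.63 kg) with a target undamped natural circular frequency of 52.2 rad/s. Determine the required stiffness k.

k = m·ω_n² = 1.63 × 52.20² = 1.63 × 2725 = 4441 N/m.

4440 N/m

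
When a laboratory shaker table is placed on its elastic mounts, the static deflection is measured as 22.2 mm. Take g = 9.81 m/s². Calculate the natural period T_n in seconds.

0.299 s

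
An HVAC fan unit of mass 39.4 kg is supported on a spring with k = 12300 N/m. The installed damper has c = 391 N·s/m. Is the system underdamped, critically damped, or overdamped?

underdamped

c_c = 2√(k·m) = 1392 N·s/m; ζ = c/c_c = 391/1392 = 0.281.
Since ζ < 1 the system is underdamped.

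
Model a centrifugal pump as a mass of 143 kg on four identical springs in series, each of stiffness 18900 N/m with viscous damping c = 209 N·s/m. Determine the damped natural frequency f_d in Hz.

Series springs: 1/k_eq = 4/18900, so k_eq = 18900/4 = 4725 N/m.
ω_n = √(k_eq/m) = √(4725/143) = 5.748 rad/s.
Critical damping c_c = 2√(k_eq·m) = 2√(4725 × 143) = 1644 N·s/m, so ζ = c/c_c = 209/1644 = 0.1271.
ω_d = ω_n√(1 − ζ²) = 5.748 × √(1 − 0.0162) = 5.702 rad/s.
f_d = ω_d/(2π) = 0.9074 Hz.

0.907 Hz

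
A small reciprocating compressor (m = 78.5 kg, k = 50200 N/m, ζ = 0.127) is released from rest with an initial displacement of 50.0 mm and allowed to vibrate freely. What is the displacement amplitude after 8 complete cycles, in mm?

0.0802 mm

Logarithmic decrement δ = 2πζ/√(1 − ζ²) = 2π × 0.1270/√(1 − 0.0161) = 0.8045.
After n cycles, x_n/x₀ = e^(−nδ), so x_8 = 50.0 × e^(−8 × 0.8045) = 50.0 × 0.001603 = 0.08015 mm.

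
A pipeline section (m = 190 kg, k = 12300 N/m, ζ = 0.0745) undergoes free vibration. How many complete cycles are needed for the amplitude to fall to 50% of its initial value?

2 cycles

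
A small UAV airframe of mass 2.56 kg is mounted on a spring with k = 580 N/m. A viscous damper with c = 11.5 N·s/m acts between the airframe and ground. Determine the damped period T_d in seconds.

0.422 s

ω_n = √(k/m) = √(580.0/2.56) = 15.05 rad/s.
Critical damping c_c = 2√(k·m) = 2√(580.0 × 2.56) = 77.07 N·s/m, so ζ = c/c_c = 11.5/77.07 = 0.1492.
ω_d = ω_n√(1 − ζ²) = 15.05 × √(1 − 0.0223) = 14.88 rad/s.
T_d = 2π/ω_d = 0.4222 s.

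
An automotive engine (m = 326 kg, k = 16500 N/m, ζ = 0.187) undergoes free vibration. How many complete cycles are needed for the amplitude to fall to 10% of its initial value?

2 cycles

Logarithmic decrement δ = 2πζ/√(1 − ζ²) = 2π × 0.1870/√(1 − 0.0350) = 1.196.
x_n/x₀ = e^(−nδ) ≤ 0.1; take ln: n ≥ ln(1/0.1)/δ = 2.303/1.196 = 1.925.
So 2 complete cycles are required.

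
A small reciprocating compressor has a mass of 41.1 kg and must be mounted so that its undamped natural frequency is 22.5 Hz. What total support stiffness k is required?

821000 N/m

ω_n = 2πf_n = 2π × 22.5 = 141.4 rad/s.
k = m·ω_n² = 41.1 × 141.4² = 41.1 × 19990 = 821400 N/m.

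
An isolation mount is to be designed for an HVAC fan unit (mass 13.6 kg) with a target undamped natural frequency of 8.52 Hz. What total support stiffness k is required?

39000 N/m

ω_n = 2πf_n = 2π × 8.52 = 53.53 rad/s.
k = m·ω_n² = 13.6 × 53.53² = 13.6 × 2866 = 38970 N/m.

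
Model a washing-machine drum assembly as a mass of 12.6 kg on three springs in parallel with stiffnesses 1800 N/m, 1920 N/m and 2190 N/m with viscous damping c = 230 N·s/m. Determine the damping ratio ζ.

0.421

Parallel springs add: k_eq = 1800 + 1920 + 2190 = 5910 N/m.
ω_n = √(k_eq/m) = √(5910/12.6) = 21.66 rad/s.
Critical damping c_c = 2√(k_eq·m) = 2√(5910 × 12.6) = 545.8 N·s/m, so ζ = c/c_c = 230/545.8 = 0.4214.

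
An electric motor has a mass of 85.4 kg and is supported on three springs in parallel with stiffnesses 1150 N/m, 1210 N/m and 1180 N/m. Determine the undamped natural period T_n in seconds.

Parallel springs add: k_eq = 1150 + 1210 + 1180 = 3540 N/m.
ω_n = √(k_eq/m) = √(3540/85.4) = √41.45 = 6.438 rad/s.
T_n = 2π/ω_n = 6.283/6.438 = 0.9759 s.

0.976 s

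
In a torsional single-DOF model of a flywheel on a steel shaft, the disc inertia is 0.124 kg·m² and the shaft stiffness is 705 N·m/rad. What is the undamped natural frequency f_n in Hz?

12.0 Hz

ω_n = √(k_t/J) = √(705/0.124) = √5685 = 75.40 rad/s.
f_n = ω_n/(2π) = 75.40/6.283 = 12.00 Hz.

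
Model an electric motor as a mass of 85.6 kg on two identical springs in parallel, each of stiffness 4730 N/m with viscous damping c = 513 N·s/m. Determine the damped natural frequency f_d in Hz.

1.60 Hz

Parallel springs add: k_eq = 2 × 4730 = 9460 N/m.
ω_n = √(k_eq/m) = √(9460/85.6) = 10.51 rad/s.
Critical damping c_c = 2√(k_eq·m) = 2√(9460 × 85.6) = 1800 N·s/m, so ζ = c/c_c = 513/1800 = 0.2850.
ω_d = ω_n√(1 − ζ²) = 10.51 × √(1 − 0.0812) = 10.08 rad/s.
f_d = ω_d/(2π) = 1.604 Hz.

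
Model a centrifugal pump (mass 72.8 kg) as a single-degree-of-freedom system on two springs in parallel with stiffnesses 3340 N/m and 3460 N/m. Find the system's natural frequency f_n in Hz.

1.54 Hz

Parallel springs add: k_eq = 3340 + 3460 = 6800 N/m.
ω_n = √(k_eq/m) = √(6800/72.8) = √93.41 = 9.665 rad/s.
f_n = ω_n/(2π) = 9.665/6.283 = 1.538 Hz.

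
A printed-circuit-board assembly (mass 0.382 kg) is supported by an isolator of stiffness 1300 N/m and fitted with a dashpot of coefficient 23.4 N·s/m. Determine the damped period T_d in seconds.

0.127 s

ω_n = √(k/m) = √(1300/0.382) = 58.34 rad/s.
Critical damping c_c = 2√(k·m) = 2√(1300 × 0.382) = 44.57 N·s/m, so ζ = c/c_c = 23.4/44.57 = 0.5250.
ω_d = ω_n√(1 − ζ²) = 58.34 × √(1 − 0.276) = 49.65 rad/s.
T_d = 2π/ω_d = 0.1266 s.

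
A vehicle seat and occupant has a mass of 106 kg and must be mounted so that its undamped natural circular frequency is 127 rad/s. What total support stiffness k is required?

1710000 N/m

k = m·ω_n² = 106 × 127.0² = 106 × 16130 = 1710000 N/m.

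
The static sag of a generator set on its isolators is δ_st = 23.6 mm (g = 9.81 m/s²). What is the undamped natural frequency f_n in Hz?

ω_n = √(g/δ_st) = √(9.81/0.0236) = √415.7 = 20.39 rad/s.
f_n = ω_n/(2π) = 20.39/6.283 = 3.245 Hz.

3.24 Hz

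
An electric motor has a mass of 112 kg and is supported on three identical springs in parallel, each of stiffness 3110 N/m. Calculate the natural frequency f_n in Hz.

1.45 Hz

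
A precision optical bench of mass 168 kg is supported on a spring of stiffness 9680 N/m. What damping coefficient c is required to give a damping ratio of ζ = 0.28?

c_c = 2√(k·m) = 2√(9680 × 168) = 2550 N·s/m.
c = ζ·c_c = 0.28 × 2550 = 714.1 N·s/m.

714 N·s/m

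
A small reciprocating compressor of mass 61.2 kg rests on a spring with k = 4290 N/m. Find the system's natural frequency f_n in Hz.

ω_n = √(k/m) = √(4290/61.2) = √70.10 = 8.372 rad/s.
f_n = ω_n/(2π) = 8.372/6.283 = 1.333 Hz.

1.33 Hz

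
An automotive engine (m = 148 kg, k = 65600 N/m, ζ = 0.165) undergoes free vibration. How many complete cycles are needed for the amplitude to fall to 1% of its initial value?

Logarithmic decrement δ = 2πζ/√(1 − ζ²) = 2π × 0.1650/√(1 − 0.0272) = 1.051.
x_n/x₀ = e^(−nδ) ≤ 0.01; take ln: n ≥ ln(1/0.01)/δ = 4.605/1.051 = 4.381.
So 5 complete cycles are required.

5 cycles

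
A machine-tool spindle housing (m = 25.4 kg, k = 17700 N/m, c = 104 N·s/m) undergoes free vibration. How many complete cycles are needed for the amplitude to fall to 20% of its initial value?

4 cycles

ζ = c/(2√(km)) = 104/(2√(17700 × 25.4)) = 104/1341 = 0.07755.
Logarithmic decrement δ = 2πζ/√(1 − ζ²) = 2π × 0.07755/√(1 − 0.00601) = 0.4888.
x_n/x₀ = e^(−nδ) ≤ 0.2; take ln: n ≥ ln(1/0.2)/δ = 1.609/0.4888 = 3.293.
So 4 complete cycles are required.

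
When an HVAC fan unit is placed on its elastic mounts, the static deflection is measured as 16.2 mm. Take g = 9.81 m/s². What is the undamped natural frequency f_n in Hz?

ω_n = √(g/δ_st) = √(9.81/0.0162) = √605.6 = 24.61 rad/s.
f_n = ω_n/(2π) = 24.61/6.283 = 3.916 Hz.

3.92 Hz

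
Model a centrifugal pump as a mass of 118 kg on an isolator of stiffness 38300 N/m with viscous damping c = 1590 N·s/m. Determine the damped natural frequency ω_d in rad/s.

16.7 rad/s

ω_n = √(k/m) = √(38300/118) = 18.02 rad/s.
Critical damping c_c = 2√(k·m) = 2√(38300 × 118) = 4252 N·s/m, so ζ = c/c_c = 1590/4252 = 0.3740.
ω_d = ω_n√(1 − ζ²) = 18.02 × √(1 − 0.140) = 16.71 rad/s.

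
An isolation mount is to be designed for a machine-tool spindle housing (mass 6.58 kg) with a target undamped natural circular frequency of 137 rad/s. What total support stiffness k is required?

124000 N/m

k = m·ω_n² = 6.58 × 137.0² = 6.58 × 18770 = 123500 N/m.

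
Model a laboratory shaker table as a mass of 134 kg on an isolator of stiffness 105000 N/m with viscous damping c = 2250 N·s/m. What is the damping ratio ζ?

ω_n = √(k/m) = √(105000/134) = 27.99 rad/s.
Critical damping c_c = 2√(k·m) = 2√(105000 × 134) = 7502 N·s/m, so ζ = c/c_c = 2250/7502 = 0.2999.

0.300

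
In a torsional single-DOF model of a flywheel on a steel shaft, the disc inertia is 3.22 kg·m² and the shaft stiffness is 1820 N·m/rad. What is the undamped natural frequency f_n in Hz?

3.78 Hz

ω_n = √(k_t/J) = √(1820/3.22) = √565.2 = 23.77 rad/s.
f_n = ω_n/(2π) = 23.77/6.283 = 3.784 Hz.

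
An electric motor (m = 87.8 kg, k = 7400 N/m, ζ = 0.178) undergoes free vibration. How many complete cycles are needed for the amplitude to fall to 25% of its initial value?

Logarithmic decrement δ = 2πζ/√(1 − ζ²) = 2π × 0.1780/√(1 − 0.0317) = 1.137.
x_n/x₀ = e^(−nδ) ≤ 0.25; take ln: n ≥ ln(1/0.25)/δ = 1.386/1.137 = 1.220.
So 2 complete cycles are required.

2 cycles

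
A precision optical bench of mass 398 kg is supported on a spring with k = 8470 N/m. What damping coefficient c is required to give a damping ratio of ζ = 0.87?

c_c = 2√(k·m) = 2√(8470 × 398) = 3672 N·s/m.
c = ζ·c_c = 0.87 × 3672 = 3195 N·s/m.

3190 N·s/m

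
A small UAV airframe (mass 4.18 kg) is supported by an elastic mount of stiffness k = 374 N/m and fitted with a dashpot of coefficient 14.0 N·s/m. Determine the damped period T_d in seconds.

0.675 s

ω_n = √(k/m) = √(374.0/4.18) = 9.459 rad/s.
Critical damping c_c = 2√(k·m) = 2√(374.0 × 4.18) = 79.08 N·s/m, so ζ = c/c_c = 14.0/79.08 = 0.1770.
ω_d = ω_n√(1 − ζ²) = 9.459 × √(1 − 0.0313) = 9.310 rad/s.
T_d = 2π/ω_d = 0.6749 s.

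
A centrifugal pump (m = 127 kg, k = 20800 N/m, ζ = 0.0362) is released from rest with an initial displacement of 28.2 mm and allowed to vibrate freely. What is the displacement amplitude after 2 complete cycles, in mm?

17.9 mm

Logarithmic decrement δ = 2πζ/√(1 − ζ²) = 2π × 0.03620/√(1 − 0.00131) = 0.2276.
After n cycles, x_n/x₀ = e^(−nδ), so x_2 = 28.2 × e^(−2 × 0.2276) = 28.2 × 0.6343 = 17.89 mm.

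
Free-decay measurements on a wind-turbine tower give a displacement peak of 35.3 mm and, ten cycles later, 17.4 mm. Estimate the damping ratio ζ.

0.0113

Logarithmic decrement δ = (1/n)·ln(x₀/x_n) = (1/10)·ln(35.3/17.4) = (1/10)·ln(2.029) = 0.07074.
ζ = δ/√(4π² + δ²) = 0.07074/√(39.48 + 0.00500) = 0.07074/6.284 = 0.01126.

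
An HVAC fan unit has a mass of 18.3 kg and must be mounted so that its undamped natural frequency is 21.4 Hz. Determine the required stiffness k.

ω_n = 2πf_n = 2π × 21.4 = 134.5 rad/s.
k = m·ω_n² = 18.3 × 134.5² = 18.3 × 18080 = 330900 N/m.

331000 N/m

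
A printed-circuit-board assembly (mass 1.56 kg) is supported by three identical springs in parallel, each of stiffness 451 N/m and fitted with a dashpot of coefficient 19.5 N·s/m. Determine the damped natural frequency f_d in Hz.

Parallel springs add: k_eq = 3 × 451 = 1353 N/m.
ω_n = √(k_eq/m) = √(1353/1.56) = 29.45 rad/s.
Critical damping c_c = 2√(k_eq·m) = 2√(1353 × 1.56) = 91.88 N·s/m, so ζ = c/c_c = 19.5/91.88 = 0.2122.
ω_d = ω_n√(1 − ζ²) = 29.45 × √(1 − 0.0450) = 28.78 rad/s.
f_d = ω_d/(2π) = 4.580 Hz.

4.58 Hz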